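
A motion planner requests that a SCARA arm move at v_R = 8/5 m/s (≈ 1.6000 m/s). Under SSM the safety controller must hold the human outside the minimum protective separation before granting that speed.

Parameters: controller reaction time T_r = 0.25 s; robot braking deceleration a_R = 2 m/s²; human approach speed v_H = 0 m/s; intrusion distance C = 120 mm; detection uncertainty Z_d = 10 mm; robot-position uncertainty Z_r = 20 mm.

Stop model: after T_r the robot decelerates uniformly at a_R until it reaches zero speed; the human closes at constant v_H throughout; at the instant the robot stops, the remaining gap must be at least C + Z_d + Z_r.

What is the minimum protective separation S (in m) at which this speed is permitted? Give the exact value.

S_min = 119/100 m = 1.1900 m

braking lasts T_s = (8/5)/2 = 0.8000 s
robot covers v_R·T_r = 1.6000·0.2500 = 0.4000 m before braking
robot covers 1.6000·0.8000 − ½·2.0000·0.8000² = 0.6400 m while stopping
human over T_r+T_s: 0.0000·(0.2500+0.8000) = 0.0000 m
C+Z_d+Z_r = 0.1200+0.0100+0.0200 = 0.1500 m
S_min ≈ 0.4000+0.6400+0.0000+0.1500  ⇒  S_min = 119/100 m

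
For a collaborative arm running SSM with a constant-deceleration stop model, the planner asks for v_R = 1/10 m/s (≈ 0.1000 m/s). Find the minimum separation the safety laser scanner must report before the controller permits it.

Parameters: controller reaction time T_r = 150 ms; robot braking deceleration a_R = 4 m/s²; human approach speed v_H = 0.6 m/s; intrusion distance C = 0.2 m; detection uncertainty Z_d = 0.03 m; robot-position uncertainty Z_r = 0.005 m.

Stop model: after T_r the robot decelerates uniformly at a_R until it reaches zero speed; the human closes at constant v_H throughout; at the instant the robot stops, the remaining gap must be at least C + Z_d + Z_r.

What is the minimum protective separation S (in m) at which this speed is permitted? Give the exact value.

stop time T_s = (1/10)/4 = 0.0250 s
robot covers v_R·T_r = 0.1000·0.1500 = 0.0150 m before braking
robot under decel: 0.1000²/(2·4.0000) = 0.0013 m
human closes 0.6000·0.1750 = 0.1050 m
C+Z_d+Z_r = 0.2000+0.0300+0.0050 = 0.2350 m
S_min ≈ 0.0150+0.0013+0.1050+0.2350  ⇒  S_min = 57/160 m

S_min = 57/160 m = 0.3563 m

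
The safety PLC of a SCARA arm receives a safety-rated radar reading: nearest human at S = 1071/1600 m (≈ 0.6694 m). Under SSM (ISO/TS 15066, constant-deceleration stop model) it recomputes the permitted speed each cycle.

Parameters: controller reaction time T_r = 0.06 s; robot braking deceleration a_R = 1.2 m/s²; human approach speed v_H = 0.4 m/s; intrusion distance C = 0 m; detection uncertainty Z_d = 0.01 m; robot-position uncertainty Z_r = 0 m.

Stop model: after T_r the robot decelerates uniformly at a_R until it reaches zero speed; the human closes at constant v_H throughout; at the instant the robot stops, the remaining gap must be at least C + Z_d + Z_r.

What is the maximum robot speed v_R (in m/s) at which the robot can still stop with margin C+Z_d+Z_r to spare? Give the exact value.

v_R_max = 17/20 m/s = 0.8500 m/s

collect terms ⇒ (5/12)·v_R² + (59/150)·v_R + (-5083/8000) = 0
  disc = (59/150)² − 4·(5/12)·(-5083/8000) = 436921/360000 ; √disc = 661/600
  v_R = (−(59/150) + 661/600) / (2·(5/12)) = 17/20 m/s
check:
stop time T_s = (17/20)/(6/5) = 0.7083 s
reaction-phase robot travel = 0.8500·0.0600 = 0.0510 m
robot covers 0.8500·0.7083 − ½·1.2000·0.7083² = 0.3010 m while stopping
person approaches 0.4000·(0.0600+0.7083) = 0.3073 m
margins: 0.0000+0.0100+0.0000 = 0.0100 m
sum ≈ 0.0510+0.3010+0.3073+0.0100 ≈ 0.6694 m = S ✓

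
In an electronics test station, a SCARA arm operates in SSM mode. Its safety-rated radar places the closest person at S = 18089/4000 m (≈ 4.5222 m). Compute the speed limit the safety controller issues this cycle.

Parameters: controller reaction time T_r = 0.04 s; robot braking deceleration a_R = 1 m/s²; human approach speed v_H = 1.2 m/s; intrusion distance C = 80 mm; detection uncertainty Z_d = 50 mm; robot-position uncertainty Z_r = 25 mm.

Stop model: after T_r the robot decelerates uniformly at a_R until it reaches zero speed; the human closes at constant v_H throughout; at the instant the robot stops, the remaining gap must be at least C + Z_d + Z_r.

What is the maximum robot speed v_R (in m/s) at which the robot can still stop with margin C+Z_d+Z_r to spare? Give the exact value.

v_R_max = 39/20 m/s = 1.9500 m/s

quadratic (1/2)·v² + (31/25)·v + (-17277/4000) = 0
  disc = (31/25)² − 4·(1/2)·(-17277/4000) = 101761/10000 ; √disc = 319/100
  v_R = (−(31/25) + 319/100) / (2·(1/2)) = 39/20 m/s
check:
braking lasts T_s = (39/20)/1 = 1.9500 s
robot covers v_R·T_r = 1.9500·0.0400 = 0.0780 m before braking
robot under decel: 1.9500²/(2·1.0000) = 1.9013 m
human over T_r+T_s: 1.2000·(0.0400+1.9500) = 2.3880 m
residual clearance needed = 0.0800+0.0500+0.0250 = 0.1550 m
sum ≈ 0.0780+1.9013+2.3880+0.1550 ≈ 4.5222 m = S ✓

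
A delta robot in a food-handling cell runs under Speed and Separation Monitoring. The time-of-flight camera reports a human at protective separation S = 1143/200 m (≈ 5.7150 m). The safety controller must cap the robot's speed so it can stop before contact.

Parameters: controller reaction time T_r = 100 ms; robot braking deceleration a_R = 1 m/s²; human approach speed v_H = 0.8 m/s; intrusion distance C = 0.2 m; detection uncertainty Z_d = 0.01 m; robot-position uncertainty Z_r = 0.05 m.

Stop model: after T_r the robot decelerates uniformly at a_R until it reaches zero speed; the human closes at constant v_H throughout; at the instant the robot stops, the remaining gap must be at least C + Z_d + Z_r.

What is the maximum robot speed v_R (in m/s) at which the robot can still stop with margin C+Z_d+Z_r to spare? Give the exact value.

v_R_max = 5/2 m/s = 2.5000 m/s

collect terms ⇒ (1/2)·v_R² + (9/10)·v_R + (-43/8) = 0
  disc = (9/10)² − 4·(1/2)·(-43/8) = 289/25 ; √disc = 17/5
  v_R = (−(9/10) + 17/5) / (2·(1/2)) = 5/2 m/s
check:
T_s = v_R/a_R = (5/2)/1 = 2.5000 s
robot in T_r: 2.5000·0.1000 = 0.2500 m
braking distance = 2.5000²/(2·1.0000) = 3.1250 m
human over T_r+T_s: 0.8000·(0.1000+2.5000) = 2.0800 m
C+Z_d+Z_r = 0.2000+0.0100+0.0500 = 0.2600 m
sum ≈ 0.2500+3.1250+2.0800+0.2600 ≈ 5.7150 m = S ✓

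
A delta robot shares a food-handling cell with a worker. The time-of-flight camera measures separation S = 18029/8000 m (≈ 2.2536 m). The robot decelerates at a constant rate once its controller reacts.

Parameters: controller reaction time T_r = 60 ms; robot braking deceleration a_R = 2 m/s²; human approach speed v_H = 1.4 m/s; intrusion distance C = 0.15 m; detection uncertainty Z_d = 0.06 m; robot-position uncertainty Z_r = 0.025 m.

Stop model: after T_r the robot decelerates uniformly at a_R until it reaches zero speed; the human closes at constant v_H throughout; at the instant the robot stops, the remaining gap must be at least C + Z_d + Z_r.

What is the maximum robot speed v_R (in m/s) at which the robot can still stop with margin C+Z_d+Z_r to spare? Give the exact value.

collect terms ⇒ (1/4)·v_R² + (19/25)·v_R + (-15477/8000) = 0
  disc = (19/25)² − 4·(1/4)·(-15477/8000) = 100489/40000 ; √disc = 317/200
  v_R = (−(19/25) + 317/200) / (2·(1/4)) = 33/20 m/s
check:
braking lasts T_s = (33/20)/2 = 0.8250 s
robot in T_r: 1.6500·0.0600 = 0.0990 m
braking distance = 1.6500²/(2·2.0000) = 0.6806 m
human over T_r+T_s: 1.4000·(0.0600+0.8250) = 1.2390 m
C+Z_d+Z_r = 0.1500+0.0600+0.0250 = 0.2350 m
sum ≈ 0.0990+0.6806+1.2390+0.2350 ≈ 2.2536 m = S ✓

v_R_max = 33/20 m/s = 1.6500 m/s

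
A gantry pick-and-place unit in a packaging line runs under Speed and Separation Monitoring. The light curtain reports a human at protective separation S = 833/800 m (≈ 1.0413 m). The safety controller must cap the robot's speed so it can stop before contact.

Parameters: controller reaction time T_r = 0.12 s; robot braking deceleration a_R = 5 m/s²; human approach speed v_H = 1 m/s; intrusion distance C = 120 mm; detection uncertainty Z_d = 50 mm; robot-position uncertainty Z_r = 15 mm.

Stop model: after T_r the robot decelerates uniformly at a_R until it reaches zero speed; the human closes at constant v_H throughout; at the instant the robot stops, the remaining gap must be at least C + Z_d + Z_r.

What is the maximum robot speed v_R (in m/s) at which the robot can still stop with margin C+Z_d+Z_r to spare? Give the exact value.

at the boundary: (1/10)·v² + (8/25)·v + (-589/800) = 0
  disc = (8/25)² − 4·(1/10)·(-589/800) = 3969/10000 ; √disc = 63/100
  v_R = (−(8/25) + 63/100) / (2·(1/10)) = 31/20 m/s
check:
braking lasts T_s = (31/20)/5 = 0.3100 s
robot covers v_R·T_r = 1.5500·0.1200 = 0.1860 m before braking
robot covers 1.5500·0.3100 − ½·5.0000·0.3100² = 0.2402 m while stopping
human closes 1.0000·0.4300 = 0.4300 m
residual clearance needed = 0.1200+0.0500+0.0150 = 0.1850 m
sum ≈ 0.1860+0.2402+0.4300+0.1850 ≈ 1.0413 m = S ✓

v_R_max = 31/20 m/s = 1.5500 m/s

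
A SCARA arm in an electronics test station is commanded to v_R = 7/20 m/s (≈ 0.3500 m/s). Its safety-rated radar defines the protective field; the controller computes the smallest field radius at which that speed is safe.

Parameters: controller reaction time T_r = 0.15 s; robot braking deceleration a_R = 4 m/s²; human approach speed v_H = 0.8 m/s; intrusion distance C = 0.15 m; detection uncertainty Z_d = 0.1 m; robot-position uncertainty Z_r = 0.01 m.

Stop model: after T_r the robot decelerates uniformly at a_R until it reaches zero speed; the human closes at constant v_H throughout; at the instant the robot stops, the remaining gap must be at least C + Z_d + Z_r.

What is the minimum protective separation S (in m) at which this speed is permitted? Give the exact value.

T_s = v_R/a_R = (7/20)/4 = 0.0875 s
robot covers v_R·T_r = 0.3500·0.1500 = 0.0525 m before braking
robot under decel: 0.3500²/(2·4.0000) = 0.0153 m
human over T_r+T_s: 0.8000·(0.1500+0.0875) = 0.1900 m
C+Z_d+Z_r = 0.1500+0.1000+0.0100 = 0.2600 m
S_min ≈ 0.0525+0.0153+0.1900+0.2600  ⇒  S_min = 1657/3200 m

S_min = 1657/3200 m = 0.5178 m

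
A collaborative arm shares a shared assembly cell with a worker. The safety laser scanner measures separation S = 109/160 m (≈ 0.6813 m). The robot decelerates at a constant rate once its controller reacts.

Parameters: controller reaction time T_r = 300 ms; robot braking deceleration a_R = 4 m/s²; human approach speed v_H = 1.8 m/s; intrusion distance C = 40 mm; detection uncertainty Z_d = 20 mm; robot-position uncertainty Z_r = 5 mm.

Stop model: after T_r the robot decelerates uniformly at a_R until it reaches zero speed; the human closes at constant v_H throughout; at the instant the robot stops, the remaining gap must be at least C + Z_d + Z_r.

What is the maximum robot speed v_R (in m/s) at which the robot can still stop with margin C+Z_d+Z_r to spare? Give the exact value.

quadratic (1/8)·v² + (3/4)·v + (-61/800) = 0
  disc = (3/4)² − 4·(1/8)·(-61/800) = 961/1600 ; √disc = 31/40
  v_R = (−(3/4) + 31/40) / (2·(1/8)) = 1/10 m/s
check:
stop time T_s = (1/10)/4 = 0.0250 s
reaction-phase robot travel = 0.1000·0.3000 = 0.0300 m
braking distance = 0.1000²/(2·4.0000) = 0.0013 m
human over T_r+T_s: 1.8000·(0.3000+0.0250) = 0.5850 m
residual clearance needed = 0.0400+0.0200+0.0050 = 0.0650 m
sum ≈ 0.0300+0.0013+0.5850+0.0650 ≈ 0.6813 m = S ✓

v_R_max = 1/10 m/s = 0.1000 m/s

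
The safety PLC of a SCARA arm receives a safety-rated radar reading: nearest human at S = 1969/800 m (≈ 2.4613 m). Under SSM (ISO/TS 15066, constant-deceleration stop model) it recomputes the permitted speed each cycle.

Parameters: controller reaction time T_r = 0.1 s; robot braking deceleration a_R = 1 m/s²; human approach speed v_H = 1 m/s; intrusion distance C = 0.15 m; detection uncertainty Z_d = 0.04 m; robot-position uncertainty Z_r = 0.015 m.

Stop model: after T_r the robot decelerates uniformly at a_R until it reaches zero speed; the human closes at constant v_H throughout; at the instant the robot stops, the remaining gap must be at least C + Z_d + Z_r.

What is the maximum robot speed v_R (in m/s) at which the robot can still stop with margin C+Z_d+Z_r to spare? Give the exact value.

v_R_max = 5/4 m/s = 1.2500 m/s

quadratic (1/2)·v² + (11/10)·v + (-69/32) = 0
  disc = (11/10)² − 4·(1/2)·(-69/32) = 2209/400 ; √disc = 47/20
  v_R = (−(11/10) + 47/20) / (2·(1/2)) = 5/4 m/s
check:
braking lasts T_s = (5/4)/1 = 1.2500 s
robot covers v_R·T_r = 1.2500·0.1000 = 0.1250 m before braking
robot covers 1.2500·1.2500 − ½·1.0000·1.2500² = 0.7812 m while stopping
human over T_r+T_s: 1.0000·(0.1000+1.2500) = 1.3500 m
residual clearance needed = 0.1500+0.0400+0.0150 = 0.2050 m
sum ≈ 0.1250+0.7812+1.3500+0.2050 ≈ 2.4613 m = S ✓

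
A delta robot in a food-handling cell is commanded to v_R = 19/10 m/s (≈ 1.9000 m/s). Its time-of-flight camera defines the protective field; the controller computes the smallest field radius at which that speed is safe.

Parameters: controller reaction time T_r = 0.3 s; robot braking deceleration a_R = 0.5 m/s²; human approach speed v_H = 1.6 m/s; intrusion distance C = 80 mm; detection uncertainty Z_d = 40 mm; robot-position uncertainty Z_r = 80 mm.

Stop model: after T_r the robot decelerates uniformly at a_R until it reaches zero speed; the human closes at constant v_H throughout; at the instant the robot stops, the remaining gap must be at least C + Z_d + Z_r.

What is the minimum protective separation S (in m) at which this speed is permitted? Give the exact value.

braking lasts T_s = (19/10)/(1/2) = 3.8000 s
robot in T_r: 1.9000·0.3000 = 0.5700 m
braking distance = 1.9000²/(2·0.5000) = 3.6100 m
human over T_r+T_s: 1.6000·(0.3000+3.8000) = 6.5600 m
residual clearance needed = 0.0800+0.0400+0.0800 = 0.2000 m
S_min ≈ 0.5700+3.6100+6.5600+0.2000  ⇒  S_min = 547/50 m

S_min = 547/50 m = 10.9400 m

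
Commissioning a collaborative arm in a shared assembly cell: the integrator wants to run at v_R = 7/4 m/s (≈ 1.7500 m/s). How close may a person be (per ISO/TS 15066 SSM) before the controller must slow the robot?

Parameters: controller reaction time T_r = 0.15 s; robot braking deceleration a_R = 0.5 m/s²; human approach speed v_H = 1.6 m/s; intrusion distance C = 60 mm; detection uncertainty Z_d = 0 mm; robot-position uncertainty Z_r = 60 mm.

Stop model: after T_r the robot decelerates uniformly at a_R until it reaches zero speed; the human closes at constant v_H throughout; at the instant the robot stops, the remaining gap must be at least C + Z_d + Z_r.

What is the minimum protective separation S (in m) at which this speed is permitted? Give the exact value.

S_min = 1857/200 m = 9.2850 m

braking lasts T_s = (7/4)/(1/2) = 3.5000 s
reaction-phase robot travel = 1.7500·0.1500 = 0.2625 m
robot covers 1.7500·3.5000 − ½·0.5000·3.5000² = 3.0625 m while stopping
human closes 1.6000·3.6500 = 5.8400 m
margins: 0.0600+0.0000+0.0600 = 0.1200 m
S_min ≈ 0.2625+3.0625+5.8400+0.1200  ⇒  S_min = 1857/200 m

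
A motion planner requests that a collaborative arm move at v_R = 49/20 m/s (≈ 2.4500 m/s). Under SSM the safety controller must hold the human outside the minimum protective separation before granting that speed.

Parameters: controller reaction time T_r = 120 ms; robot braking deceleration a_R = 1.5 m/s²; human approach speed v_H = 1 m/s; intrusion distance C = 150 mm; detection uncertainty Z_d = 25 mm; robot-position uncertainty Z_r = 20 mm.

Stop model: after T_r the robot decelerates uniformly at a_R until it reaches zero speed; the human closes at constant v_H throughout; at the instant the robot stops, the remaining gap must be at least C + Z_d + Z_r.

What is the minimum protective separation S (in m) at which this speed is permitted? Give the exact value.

S_min = 25459/6000 m = 4.2432 m

T_s = v_R/a_R = (49/20)/(3/2) = 1.6333 s
robot in T_r: 2.4500·0.1200 = 0.2940 m
robot covers 2.4500·1.6333 − ½·1.5000·1.6333² = 2.0008 m while stopping
human over T_r+T_s: 1.0000·(0.1200+1.6333) = 1.7533 m
margins: 0.1500+0.0250+0.0200 = 0.1950 m
S_min ≈ 0.2940+2.0008+1.7533+0.1950  ⇒  S_min = 25459/6000 m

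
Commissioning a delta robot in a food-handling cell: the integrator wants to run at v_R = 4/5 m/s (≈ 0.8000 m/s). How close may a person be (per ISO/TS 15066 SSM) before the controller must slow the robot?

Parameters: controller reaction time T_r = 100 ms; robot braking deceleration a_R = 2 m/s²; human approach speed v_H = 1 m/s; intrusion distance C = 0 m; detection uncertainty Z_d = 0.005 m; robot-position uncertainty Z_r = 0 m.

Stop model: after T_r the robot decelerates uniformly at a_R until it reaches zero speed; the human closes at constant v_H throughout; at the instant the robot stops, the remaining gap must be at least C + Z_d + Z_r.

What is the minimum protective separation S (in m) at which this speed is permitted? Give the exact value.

braking lasts T_s = (4/5)/2 = 0.4000 s
robot covers v_R·T_r = 0.8000·0.1000 = 0.0800 m before braking
robot under decel: 0.8000²/(2·2.0000) = 0.1600 m
person approaches 1.0000·(0.1000+0.4000) = 0.5000 m
C+Z_d+Z_r = 0.0000+0.0050+0.0000 = 0.0050 m
S_min ≈ 0.0800+0.1600+0.5000+0.0050  ⇒  S_min = 149/200 m

S_min = 149/200 m = 0.7450 m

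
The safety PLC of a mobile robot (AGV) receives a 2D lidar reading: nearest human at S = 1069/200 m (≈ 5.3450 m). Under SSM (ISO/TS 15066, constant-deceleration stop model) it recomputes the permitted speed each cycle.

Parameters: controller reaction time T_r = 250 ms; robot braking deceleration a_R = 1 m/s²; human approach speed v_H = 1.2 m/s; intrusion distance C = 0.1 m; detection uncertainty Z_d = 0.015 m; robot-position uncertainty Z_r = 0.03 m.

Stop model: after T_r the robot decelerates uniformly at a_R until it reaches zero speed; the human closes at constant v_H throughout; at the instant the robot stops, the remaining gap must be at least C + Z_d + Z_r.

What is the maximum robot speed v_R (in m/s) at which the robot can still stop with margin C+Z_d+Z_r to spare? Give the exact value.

v_R_max = 2 m/s = 2.0000 m/s

quadratic (1/2)·v² + (29/20)·v + (-49/10) = 0
  disc = (29/20)² − 4·(1/2)·(-49/10) = 4761/400 ; √disc = 69/20
  v_R = (−(29/20) + 69/20) / (2·(1/2)) = 2 m/s
check:
stop time T_s = 2/1 = 2.0000 s
robot in T_r: 2.0000·0.2500 = 0.5000 m
robot covers 2.0000·2.0000 − ½·1.0000·2.0000² = 2.0000 m while stopping
human closes 1.2000·2.2500 = 2.7000 m
C+Z_d+Z_r = 0.1000+0.0150+0.0300 = 0.1450 m
sum ≈ 0.5000+2.0000+2.7000+0.1450 ≈ 5.3450 m = S ✓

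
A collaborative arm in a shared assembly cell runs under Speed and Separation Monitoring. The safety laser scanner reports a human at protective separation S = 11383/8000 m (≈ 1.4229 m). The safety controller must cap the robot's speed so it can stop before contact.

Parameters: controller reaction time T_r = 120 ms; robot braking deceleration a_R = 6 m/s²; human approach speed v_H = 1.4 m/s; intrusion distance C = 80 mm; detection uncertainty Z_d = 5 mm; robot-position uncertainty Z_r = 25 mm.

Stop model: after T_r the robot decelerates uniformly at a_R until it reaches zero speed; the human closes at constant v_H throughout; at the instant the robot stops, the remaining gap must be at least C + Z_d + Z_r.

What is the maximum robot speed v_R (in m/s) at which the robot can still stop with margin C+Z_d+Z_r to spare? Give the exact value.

v_R_max = 43/20 m/s = 2.1500 m/s

collect terms ⇒ (1/12)·v_R² + (53/150)·v_R + (-9159/8000) = 0
  disc = (53/150)² − 4·(1/12)·(-9159/8000) = 182329/360000 ; √disc = 427/600
  v_R = (−(53/150) + 427/600) / (2·(1/12)) = 43/20 m/s
check:
T_s = v_R/a_R = (43/20)/6 = 0.3583 s
robot covers v_R·T_r = 2.1500·0.1200 = 0.2580 m before braking
braking distance = 2.1500²/(2·6.0000) = 0.3852 m
human over T_r+T_s: 1.4000·(0.1200+0.3583) = 0.6697 m
margins: 0.0800+0.0050+0.0250 = 0.1100 m
sum ≈ 0.2580+0.3852+0.6697+0.1100 ≈ 1.4229 m = S ✓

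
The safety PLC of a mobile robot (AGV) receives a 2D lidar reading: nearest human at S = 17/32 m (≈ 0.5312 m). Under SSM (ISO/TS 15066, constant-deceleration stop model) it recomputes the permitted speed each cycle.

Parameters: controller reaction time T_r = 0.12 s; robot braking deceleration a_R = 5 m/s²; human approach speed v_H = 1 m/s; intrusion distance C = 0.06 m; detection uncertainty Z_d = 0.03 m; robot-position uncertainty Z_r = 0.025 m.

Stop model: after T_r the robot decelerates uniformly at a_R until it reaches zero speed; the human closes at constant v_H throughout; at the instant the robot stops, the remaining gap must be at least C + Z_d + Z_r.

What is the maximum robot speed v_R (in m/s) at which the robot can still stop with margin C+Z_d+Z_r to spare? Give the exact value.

v_R_max = 3/4 m/s = 0.7500 m/s

collect terms ⇒ (1/10)·v_R² + (8/25)·v_R + (-237/800) = 0
  disc = (8/25)² − 4·(1/10)·(-237/800) = 2209/10000 ; √disc = 47/100
  v_R = (−(8/25) + 47/100) / (2·(1/10)) = 3/4 m/s
check:
T_s = v_R/a_R = (3/4)/5 = 0.1500 s
reaction-phase robot travel = 0.7500·0.1200 = 0.0900 m
robot covers 0.7500·0.1500 − ½·5.0000·0.1500² = 0.0563 m while stopping
person approaches 1.0000·(0.1200+0.1500) = 0.2700 m
residual clearance needed = 0.0600+0.0300+0.0250 = 0.1150 m
sum ≈ 0.0900+0.0563+0.2700+0.1150 ≈ 0.5312 m = S ✓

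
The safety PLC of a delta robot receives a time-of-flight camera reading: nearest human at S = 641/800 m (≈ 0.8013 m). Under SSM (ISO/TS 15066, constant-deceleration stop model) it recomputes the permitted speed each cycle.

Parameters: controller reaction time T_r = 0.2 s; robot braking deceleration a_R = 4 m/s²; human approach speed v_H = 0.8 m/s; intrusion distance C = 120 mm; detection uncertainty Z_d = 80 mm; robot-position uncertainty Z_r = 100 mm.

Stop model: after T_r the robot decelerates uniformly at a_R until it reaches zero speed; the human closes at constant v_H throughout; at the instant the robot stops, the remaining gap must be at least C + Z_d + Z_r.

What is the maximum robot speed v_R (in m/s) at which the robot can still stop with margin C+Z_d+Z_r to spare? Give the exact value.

v_R_max = 7/10 m/s = 0.7000 m/s

at the boundary: (1/8)·v² + (2/5)·v + (-273/800) = 0
  disc = (2/5)² − 4·(1/8)·(-273/800) = 529/1600 ; √disc = 23/40
  v_R = (−(2/5) + 23/40) / (2·(1/8)) = 7/10 m/s
check:
stop time T_s = (7/10)/4 = 0.1750 s
robot in T_r: 0.7000·0.2000 = 0.1400 m
robot covers 0.7000·0.1750 − ½·4.0000·0.1750² = 0.0612 m while stopping
person approaches 0.8000·(0.2000+0.1750) = 0.3000 m
margins: 0.1200+0.0800+0.1000 = 0.3000 m
sum ≈ 0.1400+0.0612+0.3000+0.3000 ≈ 0.8013 m = S ✓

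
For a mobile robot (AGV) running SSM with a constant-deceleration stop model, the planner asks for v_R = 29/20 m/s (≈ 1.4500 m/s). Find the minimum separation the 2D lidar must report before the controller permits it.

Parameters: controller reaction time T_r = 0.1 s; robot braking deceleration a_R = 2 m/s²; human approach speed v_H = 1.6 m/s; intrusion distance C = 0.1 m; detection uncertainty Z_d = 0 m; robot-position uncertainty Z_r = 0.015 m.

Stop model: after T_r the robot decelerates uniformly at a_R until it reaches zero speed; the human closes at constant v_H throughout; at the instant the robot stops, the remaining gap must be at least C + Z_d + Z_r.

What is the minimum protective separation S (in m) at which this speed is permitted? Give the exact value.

stop time T_s = (29/20)/2 = 0.7250 s
robot covers v_R·T_r = 1.4500·0.1000 = 0.1450 m before braking
robot under decel: 1.4500²/(2·2.0000) = 0.5256 m
person approaches 1.6000·(0.1000+0.7250) = 1.3200 m
C+Z_d+Z_r = 0.1000+0.0000+0.0150 = 0.1150 m
S_min ≈ 0.1450+0.5256+1.3200+0.1150  ⇒  S_min = 3369/1600 m

S_min = 3369/1600 m = 2.1056 m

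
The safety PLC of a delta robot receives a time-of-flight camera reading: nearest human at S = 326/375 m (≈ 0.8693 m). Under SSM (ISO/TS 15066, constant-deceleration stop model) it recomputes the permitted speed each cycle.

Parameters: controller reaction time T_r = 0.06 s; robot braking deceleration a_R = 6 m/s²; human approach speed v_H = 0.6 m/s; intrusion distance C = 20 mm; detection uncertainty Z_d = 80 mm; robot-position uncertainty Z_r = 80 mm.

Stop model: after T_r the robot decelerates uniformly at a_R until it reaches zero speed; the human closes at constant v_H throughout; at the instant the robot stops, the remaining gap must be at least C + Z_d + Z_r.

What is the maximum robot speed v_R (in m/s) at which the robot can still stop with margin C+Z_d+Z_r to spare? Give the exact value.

v_R_max = 2 m/s = 2.0000 m/s

at the boundary: (1/12)·v² + (4/25)·v + (-49/75) = 0
  disc = (4/25)² − 4·(1/12)·(-49/75) = 1369/5625 ; √disc = 37/75
  v_R = (−(4/25) + 37/75) / (2·(1/12)) = 2 m/s
check:
braking lasts T_s = 2/6 = 0.3333 s
reaction-phase robot travel = 2.0000·0.0600 = 0.1200 m
robot under decel: 2.0000²/(2·6.0000) = 0.3333 m
human over T_r+T_s: 0.6000·(0.0600+0.3333) = 0.2360 m
margins: 0.0200+0.0800+0.0800 = 0.1800 m
sum ≈ 0.1200+0.3333+0.2360+0.1800 ≈ 0.8693 m = S ✓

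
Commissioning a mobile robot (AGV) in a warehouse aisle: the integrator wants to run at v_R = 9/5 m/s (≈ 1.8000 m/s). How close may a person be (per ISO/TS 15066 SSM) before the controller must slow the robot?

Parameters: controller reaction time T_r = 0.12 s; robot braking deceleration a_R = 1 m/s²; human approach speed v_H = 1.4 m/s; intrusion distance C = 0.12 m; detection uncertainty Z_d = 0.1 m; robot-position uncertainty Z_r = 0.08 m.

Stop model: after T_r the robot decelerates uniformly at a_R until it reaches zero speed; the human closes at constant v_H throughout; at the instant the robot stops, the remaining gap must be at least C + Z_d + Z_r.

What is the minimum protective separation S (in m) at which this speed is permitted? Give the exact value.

S_min = 603/125 m = 4.8240 m

stop time T_s = (9/5)/1 = 1.8000 s
reaction-phase robot travel = 1.8000·0.1200 = 0.2160 m
braking distance = 1.8000²/(2·1.0000) = 1.6200 m
human over T_r+T_s: 1.4000·(0.1200+1.8000) = 2.6880 m
C+Z_d+Z_r = 0.1200+0.1000+0.0800 = 0.3000 m
S_min ≈ 0.2160+1.6200+2.6880+0.3000  ⇒  S_min = 603/125 m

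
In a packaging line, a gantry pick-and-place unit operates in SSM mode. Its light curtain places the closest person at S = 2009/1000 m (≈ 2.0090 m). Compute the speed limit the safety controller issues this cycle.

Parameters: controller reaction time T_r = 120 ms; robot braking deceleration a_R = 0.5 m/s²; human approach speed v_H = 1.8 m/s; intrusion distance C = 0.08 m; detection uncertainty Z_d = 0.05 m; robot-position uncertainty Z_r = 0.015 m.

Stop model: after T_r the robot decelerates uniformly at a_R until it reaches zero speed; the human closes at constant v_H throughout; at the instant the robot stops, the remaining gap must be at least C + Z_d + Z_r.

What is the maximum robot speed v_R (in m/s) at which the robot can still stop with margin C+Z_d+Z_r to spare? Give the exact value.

v_R_max = 2/5 m/s = 0.4000 m/s

quadratic (1)·v² + (93/25)·v + (-206/125) = 0
  disc = (93/25)² − 4·(1)·(-206/125) = 12769/625 ; √disc = 113/25
  v_R = (−(93/25) + 113/25) / (2·(1)) = 2/5 m/s
check:
stop time T_s = (2/5)/(1/2) = 0.8000 s
robot covers v_R·T_r = 0.4000·0.1200 = 0.0480 m before braking
robot under decel: 0.4000²/(2·0.5000) = 0.1600 m
human closes 1.8000·0.9200 = 1.6560 m
residual clearance needed = 0.0800+0.0500+0.0150 = 0.1450 m
sum ≈ 0.0480+0.1600+1.6560+0.1450 ≈ 2.0090 m = S ✓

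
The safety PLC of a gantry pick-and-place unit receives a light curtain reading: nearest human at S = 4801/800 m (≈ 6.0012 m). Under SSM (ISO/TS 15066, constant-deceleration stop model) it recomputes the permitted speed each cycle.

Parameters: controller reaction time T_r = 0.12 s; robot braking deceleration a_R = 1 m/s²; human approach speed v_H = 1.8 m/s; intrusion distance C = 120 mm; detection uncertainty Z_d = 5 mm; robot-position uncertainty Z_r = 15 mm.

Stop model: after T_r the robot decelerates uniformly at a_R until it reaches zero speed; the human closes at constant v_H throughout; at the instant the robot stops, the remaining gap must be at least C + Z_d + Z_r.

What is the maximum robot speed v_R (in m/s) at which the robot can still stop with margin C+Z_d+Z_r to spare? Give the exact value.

v_R_max = 39/20 m/s = 1.9500 m/s

quadratic (1/2)·v² + (48/25)·v + (-22581/4000) = 0
  disc = (48/25)² − 4·(1/2)·(-22581/4000) = 149769/10000 ; √disc = 387/100
  v_R = (−(48/25) + 387/100) / (2·(1/2)) = 39/20 m/s
check:
T_s = v_R/a_R = (39/20)/1 = 1.9500 s
robot in T_r: 1.9500·0.1200 = 0.2340 m
braking distance = 1.9500²/(2·1.0000) = 1.9013 m
human closes 1.8000·2.0700 = 3.7260 m
margins: 0.1200+0.0050+0.0150 = 0.1400 m
sum ≈ 0.2340+1.9013+3.7260+0.1400 ≈ 6.0012 m = S ✓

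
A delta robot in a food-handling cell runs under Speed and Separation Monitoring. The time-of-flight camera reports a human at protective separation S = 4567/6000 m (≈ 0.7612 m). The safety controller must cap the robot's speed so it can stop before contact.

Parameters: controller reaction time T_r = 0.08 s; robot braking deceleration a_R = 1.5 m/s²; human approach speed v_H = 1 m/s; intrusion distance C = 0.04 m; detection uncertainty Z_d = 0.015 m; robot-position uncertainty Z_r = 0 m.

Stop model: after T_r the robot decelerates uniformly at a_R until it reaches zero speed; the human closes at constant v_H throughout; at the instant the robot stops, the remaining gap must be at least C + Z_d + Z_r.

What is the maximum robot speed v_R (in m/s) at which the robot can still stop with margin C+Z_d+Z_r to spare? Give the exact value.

v_R_max = 13/20 m/s = 0.6500 m/s

quadratic (1/3)·v² + (56/75)·v + (-3757/6000) = 0
  disc = (56/75)² − 4·(1/3)·(-3757/6000) = 3481/2500 ; √disc = 59/50
  v_R = (−(56/75) + 59/50) / (2·(1/3)) = 13/20 m/s
check:
T_s = v_R/a_R = (13/20)/(3/2) = 0.4333 s
reaction-phase robot travel = 0.6500·0.0800 = 0.0520 m
robot covers 0.6500·0.4333 − ½·1.5000·0.4333² = 0.1408 m while stopping
human over T_r+T_s: 1.0000·(0.0800+0.4333) = 0.5133 m
C+Z_d+Z_r = 0.0400+0.0150+0.0000 = 0.0550 m
sum ≈ 0.0520+0.1408+0.5133+0.0550 ≈ 0.7612 m = S ✓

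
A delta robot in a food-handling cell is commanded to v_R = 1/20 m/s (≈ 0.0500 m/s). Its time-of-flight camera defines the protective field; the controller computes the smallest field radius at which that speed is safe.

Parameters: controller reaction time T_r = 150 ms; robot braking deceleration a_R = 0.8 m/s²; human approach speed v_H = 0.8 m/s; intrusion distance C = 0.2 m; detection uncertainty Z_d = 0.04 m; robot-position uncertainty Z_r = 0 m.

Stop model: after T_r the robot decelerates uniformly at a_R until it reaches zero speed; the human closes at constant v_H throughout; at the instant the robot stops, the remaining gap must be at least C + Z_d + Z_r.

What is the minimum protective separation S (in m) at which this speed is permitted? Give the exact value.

S_min = 1341/3200 m = 0.4191 m

T_s = v_R/a_R = (1/20)/(4/5) = 0.0625 s
robot covers v_R·T_r = 0.0500·0.1500 = 0.0075 m before braking
robot under decel: 0.0500²/(2·0.8000) = 0.0016 m
human over T_r+T_s: 0.8000·(0.1500+0.0625) = 0.1700 m
C+Z_d+Z_r = 0.2000+0.0400+0.0000 = 0.2400 m
S_min ≈ 0.0075+0.0016+0.1700+0.2400  ⇒  S_min = 1341/3200 m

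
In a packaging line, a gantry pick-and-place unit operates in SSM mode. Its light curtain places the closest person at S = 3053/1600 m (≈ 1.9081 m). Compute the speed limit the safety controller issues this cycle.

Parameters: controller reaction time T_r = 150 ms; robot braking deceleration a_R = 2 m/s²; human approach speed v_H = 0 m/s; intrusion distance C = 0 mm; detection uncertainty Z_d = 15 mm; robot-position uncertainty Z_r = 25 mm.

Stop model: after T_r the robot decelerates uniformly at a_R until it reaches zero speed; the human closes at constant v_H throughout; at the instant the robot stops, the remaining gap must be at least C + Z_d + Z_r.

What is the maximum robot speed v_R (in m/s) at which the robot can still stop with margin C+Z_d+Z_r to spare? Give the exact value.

v_R_max = 49/20 m/s = 2.4500 m/s

quadratic (1/4)·v² + (3/20)·v + (-2989/1600) = 0
  disc = (3/20)² − 4·(1/4)·(-2989/1600) = 121/64 ; √disc = 11/8
  v_R = (−(3/20) + 11/8) / (2·(1/4)) = 49/20 m/s
check:
braking lasts T_s = (49/20)/2 = 1.2250 s
reaction-phase robot travel = 2.4500·0.1500 = 0.3675 m
braking distance = 2.4500²/(2·2.0000) = 1.5006 m
human over T_r+T_s: 0.0000·(0.1500+1.2250) = 0.0000 m
margins: 0.0000+0.0150+0.0250 = 0.0400 m
sum ≈ 0.3675+1.5006+0.0000+0.0400 ≈ 1.9081 m = S ✓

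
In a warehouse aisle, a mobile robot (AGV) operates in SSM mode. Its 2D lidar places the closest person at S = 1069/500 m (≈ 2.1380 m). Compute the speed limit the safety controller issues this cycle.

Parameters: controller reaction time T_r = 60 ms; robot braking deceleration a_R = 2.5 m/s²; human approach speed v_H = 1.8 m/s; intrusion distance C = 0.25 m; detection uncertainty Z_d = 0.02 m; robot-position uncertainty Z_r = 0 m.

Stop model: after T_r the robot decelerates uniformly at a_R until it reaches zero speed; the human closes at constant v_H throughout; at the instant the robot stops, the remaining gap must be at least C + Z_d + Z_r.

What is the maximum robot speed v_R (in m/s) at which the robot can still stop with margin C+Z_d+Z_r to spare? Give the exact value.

at the boundary: (1/5)·v² + (39/50)·v + (-44/25) = 0
  disc = (39/50)² − 4·(1/5)·(-44/25) = 5041/2500 ; √disc = 71/50
  v_R = (−(39/50) + 71/50) / (2·(1/5)) = 8/5 m/s
check:
braking lasts T_s = (8/5)/(5/2) = 0.6400 s
robot covers v_R·T_r = 1.6000·0.0600 = 0.0960 m before braking
robot covers 1.6000·0.6400 − ½·2.5000·0.6400² = 0.5120 m while stopping
person approaches 1.8000·(0.0600+0.6400) = 1.2600 m
residual clearance needed = 0.2500+0.0200+0.0000 = 0.2700 m
sum ≈ 0.0960+0.5120+1.2600+0.2700 ≈ 2.1380 m = S ✓

v_R_max = 8/5 m/s = 1.6000 m/s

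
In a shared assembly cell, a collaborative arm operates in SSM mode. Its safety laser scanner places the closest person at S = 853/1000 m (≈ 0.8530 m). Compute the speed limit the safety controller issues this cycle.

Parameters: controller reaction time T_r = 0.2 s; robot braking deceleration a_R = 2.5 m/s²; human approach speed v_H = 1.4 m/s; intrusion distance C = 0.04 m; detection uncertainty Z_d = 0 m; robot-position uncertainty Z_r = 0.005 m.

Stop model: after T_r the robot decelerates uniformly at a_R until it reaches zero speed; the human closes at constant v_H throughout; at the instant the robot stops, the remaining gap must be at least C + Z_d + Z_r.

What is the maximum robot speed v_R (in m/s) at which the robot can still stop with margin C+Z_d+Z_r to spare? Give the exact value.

v_R_max = 3/5 m/s = 0.6000 m/s

collect terms ⇒ (1/5)·v_R² + (19/25)·v_R + (-66/125) = 0
  disc = (19/25)² − 4·(1/5)·(-66/125) = 1 ; √disc = 1
  v_R = (−(19/25) + 1) / (2·(1/5)) = 3/5 m/s
check:
stop time T_s = (3/5)/(5/2) = 0.2400 s
robot in T_r: 0.6000·0.2000 = 0.1200 m
robot covers 0.6000·0.2400 − ½·2.5000·0.2400² = 0.0720 m while stopping
human over T_r+T_s: 1.4000·(0.2000+0.2400) = 0.6160 m
residual clearance needed = 0.0400+0.0000+0.0050 = 0.0450 m
sum ≈ 0.1200+0.0720+0.6160+0.0450 ≈ 0.8530 m = S ✓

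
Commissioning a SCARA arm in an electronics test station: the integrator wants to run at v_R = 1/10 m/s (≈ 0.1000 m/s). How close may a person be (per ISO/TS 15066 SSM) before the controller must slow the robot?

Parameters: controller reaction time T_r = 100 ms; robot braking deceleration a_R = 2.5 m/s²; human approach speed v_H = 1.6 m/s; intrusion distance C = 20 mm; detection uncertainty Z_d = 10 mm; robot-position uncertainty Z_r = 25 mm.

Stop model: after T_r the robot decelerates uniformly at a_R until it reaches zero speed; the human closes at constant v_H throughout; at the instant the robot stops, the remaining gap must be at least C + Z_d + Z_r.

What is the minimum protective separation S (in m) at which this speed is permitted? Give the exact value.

S_min = 291/1000 m = 0.2910 m

T_s = v_R/a_R = (1/10)/(5/2) = 0.0400 s
robot covers v_R·T_r = 0.1000·0.1000 = 0.0100 m before braking
braking distance = 0.1000²/(2·2.5000) = 0.0020 m
human closes 1.6000·0.1400 = 0.2240 m
C+Z_d+Z_r = 0.0200+0.0100+0.0250 = 0.0550 m
S_min ≈ 0.0100+0.0020+0.2240+0.0550  ⇒  S_min = 291/1000 m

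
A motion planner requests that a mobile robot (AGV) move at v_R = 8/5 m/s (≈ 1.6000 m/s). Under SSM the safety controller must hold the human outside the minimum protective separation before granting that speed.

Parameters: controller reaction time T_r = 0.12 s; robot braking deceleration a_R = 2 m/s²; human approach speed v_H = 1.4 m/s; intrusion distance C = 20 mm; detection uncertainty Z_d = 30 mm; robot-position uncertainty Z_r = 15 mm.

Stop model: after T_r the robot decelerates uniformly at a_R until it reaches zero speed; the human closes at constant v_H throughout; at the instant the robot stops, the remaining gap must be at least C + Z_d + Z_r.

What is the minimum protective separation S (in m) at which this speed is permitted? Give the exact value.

stop time T_s = (8/5)/2 = 0.8000 s
robot in T_r: 1.6000·0.1200 = 0.1920 m
braking distance = 1.6000²/(2·2.0000) = 0.6400 m
human closes 1.4000·0.9200 = 1.2880 m
C+Z_d+Z_r = 0.0200+0.0300+0.0150 = 0.0650 m
S_min ≈ 0.1920+0.6400+1.2880+0.0650  ⇒  S_min = 437/200 m

S_min = 437/200 m = 2.1850 m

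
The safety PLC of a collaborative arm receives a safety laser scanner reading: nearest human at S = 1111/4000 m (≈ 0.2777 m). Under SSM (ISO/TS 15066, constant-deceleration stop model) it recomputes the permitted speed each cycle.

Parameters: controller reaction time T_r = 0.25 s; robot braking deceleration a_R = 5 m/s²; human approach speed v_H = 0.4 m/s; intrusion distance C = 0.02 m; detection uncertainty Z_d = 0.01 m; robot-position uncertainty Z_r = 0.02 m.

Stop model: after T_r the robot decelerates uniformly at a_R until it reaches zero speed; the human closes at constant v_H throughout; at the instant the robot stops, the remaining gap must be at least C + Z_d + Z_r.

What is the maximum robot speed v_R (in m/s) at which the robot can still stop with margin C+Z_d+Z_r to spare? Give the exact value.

v_R_max = 7/20 m/s = 0.3500 m/s

at the boundary: (1/10)·v² + (33/100)·v + (-511/4000) = 0
  disc = (33/100)² − 4·(1/10)·(-511/4000) = 4/25 ; √disc = 2/5
  v_R = (−(33/100) + 2/5) / (2·(1/10)) = 7/20 m/s
check:
braking lasts T_s = (7/20)/5 = 0.0700 s
robot in T_r: 0.3500·0.2500 = 0.0875 m
braking distance = 0.3500²/(2·5.0000) = 0.0123 m
human closes 0.4000·0.3200 = 0.1280 m
C+Z_d+Z_r = 0.0200+0.0100+0.0200 = 0.0500 m
sum ≈ 0.0875+0.0123+0.1280+0.0500 ≈ 0.2777 m = S ✓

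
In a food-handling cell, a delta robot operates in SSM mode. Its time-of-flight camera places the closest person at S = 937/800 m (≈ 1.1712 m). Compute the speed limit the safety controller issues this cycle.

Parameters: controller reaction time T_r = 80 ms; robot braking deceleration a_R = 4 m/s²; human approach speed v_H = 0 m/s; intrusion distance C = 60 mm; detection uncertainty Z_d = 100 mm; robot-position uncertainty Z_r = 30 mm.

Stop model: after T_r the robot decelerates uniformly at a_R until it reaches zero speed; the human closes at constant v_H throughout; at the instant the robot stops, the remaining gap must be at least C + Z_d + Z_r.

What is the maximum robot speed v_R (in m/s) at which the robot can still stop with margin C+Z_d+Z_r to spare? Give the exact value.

quadratic (1/8)·v² + (2/25)·v + (-157/160) = 0
  disc = (2/25)² − 4·(1/8)·(-157/160) = 19881/40000 ; √disc = 141/200
  v_R = (−(2/25) + 141/200) / (2·(1/8)) = 5/2 m/s
check:
braking lasts T_s = (5/2)/4 = 0.6250 s
robot covers v_R·T_r = 2.5000·0.0800 = 0.2000 m before braking
robot covers 2.5000·0.6250 − ½·4.0000·0.6250² = 0.7812 m while stopping
human over T_r+T_s: 0.0000·(0.0800+0.6250) = 0.0000 m
residual clearance needed = 0.0600+0.1000+0.0300 = 0.1900 m
sum ≈ 0.2000+0.7812+0.0000+0.1900 ≈ 1.1712 m = S ✓

v_R_max = 5/2 m/s = 2.5000 m/s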